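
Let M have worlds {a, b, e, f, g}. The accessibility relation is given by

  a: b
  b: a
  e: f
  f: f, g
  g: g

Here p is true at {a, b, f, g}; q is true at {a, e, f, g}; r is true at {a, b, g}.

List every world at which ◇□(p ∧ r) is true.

{a, b, f, g}

a: successors {b}; □(p ∧ r) there: b:T. ✓
b: successors {a}; □(p ∧ r) there: a:T. ✓
e: successors {f}; □(p ∧ r) there: f:F. ✗
f: successors {f, g}; □(p ∧ r) there: f:F, g:T. ✓
g: successors {g}; □(p ∧ r) there: g:T. ✓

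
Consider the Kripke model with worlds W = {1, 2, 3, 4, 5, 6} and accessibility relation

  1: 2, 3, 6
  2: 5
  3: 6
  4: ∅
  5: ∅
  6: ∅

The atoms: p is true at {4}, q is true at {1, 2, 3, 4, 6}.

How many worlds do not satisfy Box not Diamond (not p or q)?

1

1: successors {2, 3, 6}; not Diamond (not p or q) there: 2:F, 3:F, 6:T. ✗
2: successors {5}; not Diamond (not p or q) there: 5:T. ✓
3: successors {6}; not Diamond (not p or q) there: 6:T. ✓
4: no successors, so Box not Diamond (not p or q) holds vacuously. ✓
5: no successors, so Box not Diamond (not p or q) holds vacuously. ✓
6: no successors, so Box not Diamond (not p or q) holds vacuously. ✓
Satisfying worlds: {2, 3, 4, 5, 6}.
So Box not Diamond (not p or q) fails at the other 1 world.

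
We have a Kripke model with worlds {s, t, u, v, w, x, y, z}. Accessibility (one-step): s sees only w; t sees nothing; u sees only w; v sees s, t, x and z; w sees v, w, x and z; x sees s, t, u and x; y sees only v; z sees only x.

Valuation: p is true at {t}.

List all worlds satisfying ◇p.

{v, x}

s: successors {w}; p there: w:F. ✗
t: no successors, so ◇p fails. ✗
u: successors {w}; p there: w:F. ✗
v: successors {s, t, x, z}; p there: s:F, t:T, x:F, z:F. ✓
w: successors {v, w, x, z}; p there: v:F, w:F, x:F, z:F. ✗
x: successors {s, t, u, x}; p there: s:F, t:T, u:F, x:F. ✓
y: successors {v}; p there: v:F. ✗
z: successors {x}; p there: x:F. ✗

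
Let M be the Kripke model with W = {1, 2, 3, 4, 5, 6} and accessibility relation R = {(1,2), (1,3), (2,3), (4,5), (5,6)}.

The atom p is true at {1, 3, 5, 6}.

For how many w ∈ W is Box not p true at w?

2

1: successors {2, 3}; not p there: 2:T, 3:F. ✗
2: successors {3}; not p there: 3:F. ✗
3: no successors, so Box not p holds vacuously. ✓
4: successors {5}; not p there: 5:F. ✗
5: successors {6}; not p there: 6:F. ✗
6: no successors, so Box not p holds vacuously. ✓
Satisfying worlds: {3, 6}.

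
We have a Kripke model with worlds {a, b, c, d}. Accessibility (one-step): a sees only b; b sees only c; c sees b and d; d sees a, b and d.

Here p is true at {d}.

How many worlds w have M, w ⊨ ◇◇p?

3

a: successors {b}; ◇p there: b:F. ✗
b: successors {c}; ◇p there: c:T. ✓
c: successors {b, d}; ◇p there: b:F, d:T. ✓
d: successors {a, b, d}; ◇p there: a:F, b:F, d:T. ✓
Satisfying worlds: {b, c, d}.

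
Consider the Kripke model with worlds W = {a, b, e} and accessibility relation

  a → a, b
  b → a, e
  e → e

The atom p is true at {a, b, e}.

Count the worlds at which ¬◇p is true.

0

a: ◇p is T. ✗
b: ◇p is T. ✗
e: ◇p is T. ✗
Satisfying worlds: ∅.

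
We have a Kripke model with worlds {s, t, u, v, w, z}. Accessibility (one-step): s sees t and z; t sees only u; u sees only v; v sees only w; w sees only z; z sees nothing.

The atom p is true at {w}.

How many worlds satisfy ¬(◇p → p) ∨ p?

s: ¬(◇p → p) is F, p is F. ✗
t: ¬(◇p → p) is F, p is F. ✗
u: ¬(◇p → p) is F, p is F. ✗
v: ¬(◇p → p) is T, p is F. ✓
w: ¬(◇p → p) is F, p is T. ✓
z: ¬(◇p → p) is F, p is F. ✗
Satisfying worlds: {v, w}.

2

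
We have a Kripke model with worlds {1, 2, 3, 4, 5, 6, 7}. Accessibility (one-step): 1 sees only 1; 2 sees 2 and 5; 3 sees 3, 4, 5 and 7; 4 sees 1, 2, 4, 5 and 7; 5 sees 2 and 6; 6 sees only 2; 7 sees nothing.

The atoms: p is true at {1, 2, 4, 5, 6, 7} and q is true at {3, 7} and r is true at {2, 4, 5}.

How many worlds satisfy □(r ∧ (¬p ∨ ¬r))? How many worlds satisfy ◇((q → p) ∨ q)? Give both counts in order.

1 and 6

For □(r ∧ (¬p ∨ ¬r)):
1: successors {1}; r ∧ (¬p ∨ ¬r) there: 1:F. ✗
2: successors {2, 5}; r ∧ (¬p ∨ ¬r) there: 2:F, 5:F. ✗
3: successors {3, 4, 5, 7}; r ∧ (¬p ∨ ¬r) there: 3:F, 4:F, 5:F, 7:F. ✗
4: successors {1, 2, 4, 5, 7}; r ∧ (¬p ∨ ¬r) there: 1:F, 2:F, 4:F, 5:F, 7:F. ✗
5: successors {2, 6}; r ∧ (¬p ∨ ¬r) there: 2:F, 6:F. ✗
6: successors {2}; r ∧ (¬p ∨ ¬r) there: 2:F. ✗
7: no successors, so □(r ∧ (¬p ∨ ¬r)) holds vacuously. ✓
— 1 world.
For ◇((q → p) ∨ q):
1: successors {1}; (q → p) ∨ q there: 1:T. ✓
2: successors {2, 5}; (q → p) ∨ q there: 2:T, 5:T. ✓
3: successors {3, 4, 5, 7}; (q → p) ∨ q there: 3:T, 4:T, 5:T, 7:T. ✓
4: successors {1, 2, 4, 5, 7}; (q → p) ∨ q there: 1:T, 2:T, 4:T, 5:T, 7:T. ✓
5: successors {2, 6}; (q → p) ∨ q there: 2:T, 6:T. ✓
6: successors {2}; (q → p) ∨ q there: 2:T. ✓
7: no successors, so ◇((q → p) ∨ q) fails. ✗
— 6 worlds.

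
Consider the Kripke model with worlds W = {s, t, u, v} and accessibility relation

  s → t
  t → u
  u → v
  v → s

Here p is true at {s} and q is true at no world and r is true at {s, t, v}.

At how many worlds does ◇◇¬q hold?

s: successors {t}; ◇¬q there: t:T. ✓
t: successors {u}; ◇¬q there: u:T. ✓
u: successors {v}; ◇¬q there: v:T. ✓
v: successors {s}; ◇¬q there: s:T. ✓
Satisfying worlds: {s, t, u, v}.

4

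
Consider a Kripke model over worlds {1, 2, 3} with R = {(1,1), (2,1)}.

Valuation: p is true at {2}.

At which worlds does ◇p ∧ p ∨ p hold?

{2}

1: ◇p ∧ p is F, p is F. ✗
2: ◇p ∧ p is F, p is T. ✓
3: ◇p ∧ p is F, p is F. ✗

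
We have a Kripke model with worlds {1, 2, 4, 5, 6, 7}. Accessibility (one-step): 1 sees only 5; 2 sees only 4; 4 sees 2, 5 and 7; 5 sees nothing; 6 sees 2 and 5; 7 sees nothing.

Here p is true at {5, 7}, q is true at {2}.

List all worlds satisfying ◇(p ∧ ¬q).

{1, 4, 6}

1: successors {5}; p ∧ ¬q there: 5:T. ✓
2: successors {4}; p ∧ ¬q there: 4:F. ✗
4: successors {2, 5, 7}; p ∧ ¬q there: 2:F, 5:T, 7:T. ✓
5: no successors, so ◇(p ∧ ¬q) fails. ✗
6: successors {2, 5}; p ∧ ¬q there: 2:F, 5:T. ✓
7: no successors, so ◇(p ∧ ¬q) fails. ✗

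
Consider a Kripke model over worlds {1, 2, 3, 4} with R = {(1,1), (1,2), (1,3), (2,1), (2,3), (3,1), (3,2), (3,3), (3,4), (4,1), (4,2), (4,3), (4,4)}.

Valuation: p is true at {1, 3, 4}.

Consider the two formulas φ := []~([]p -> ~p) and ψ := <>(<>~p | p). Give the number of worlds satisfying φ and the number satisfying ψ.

For []~([]p -> ~p):
1: successors {1, 2, 3}; ~([]p -> ~p) there: 1:F, 2:F, 3:F. ✗
2: successors {1, 3}; ~([]p -> ~p) there: 1:F, 3:F. ✗
3: successors {1, 2, 3, 4}; ~([]p -> ~p) there: 1:F, 2:F, 3:F, 4:F. ✗
4: successors {1, 2, 3, 4}; ~([]p -> ~p) there: 1:F, 2:F, 3:F, 4:F. ✗
— 0 worlds.
For <>(<>~p | p):
1: successors {1, 2, 3}; <>~p | p there: 1:T, 2:F, 3:T. ✓
2: successors {1, 3}; <>~p | p there: 1:T, 3:T. ✓
3: successors {1, 2, 3, 4}; <>~p | p there: 1:T, 2:F, 3:T, 4:T. ✓
4: successors {1, 2, 3, 4}; <>~p | p there: 1:T, 2:F, 3:T, 4:T. ✓
— 4 worlds.

0 and 4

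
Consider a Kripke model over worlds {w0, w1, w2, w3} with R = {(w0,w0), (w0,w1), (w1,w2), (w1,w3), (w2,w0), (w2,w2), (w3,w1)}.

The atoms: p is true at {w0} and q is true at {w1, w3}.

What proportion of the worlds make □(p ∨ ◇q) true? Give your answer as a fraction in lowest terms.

1/2

w0: successors {w0, w1}; p ∨ ◇q there: w0:T, w1:T. ✓
w1: successors {w2, w3}; p ∨ ◇q there: w2:F, w3:T. ✗
w2: successors {w0, w2}; p ∨ ◇q there: w0:T, w2:F. ✗
w3: successors {w1}; p ∨ ◇q there: w1:T. ✓
That's 2 of 4 worlds, so 2/4 = 1/2.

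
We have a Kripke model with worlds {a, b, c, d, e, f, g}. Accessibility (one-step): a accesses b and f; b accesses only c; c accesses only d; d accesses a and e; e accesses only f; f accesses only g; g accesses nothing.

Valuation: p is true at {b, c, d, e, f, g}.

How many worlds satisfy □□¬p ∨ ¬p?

a: □□¬p is F, ¬p is T. ✓
b: □□¬p is F, ¬p is F. ✗
c: □□¬p is F, ¬p is F. ✗
d: □□¬p is F, ¬p is F. ✗
e: □□¬p is F, ¬p is F. ✗
f: □□¬p is T, ¬p is F. ✓
g: □□¬p is T, ¬p is F. ✓
Satisfying worlds: {a, f, g}.

3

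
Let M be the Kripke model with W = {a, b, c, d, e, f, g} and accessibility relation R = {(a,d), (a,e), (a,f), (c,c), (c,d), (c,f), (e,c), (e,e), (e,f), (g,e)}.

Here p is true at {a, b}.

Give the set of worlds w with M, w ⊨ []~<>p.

a: successors {d, e, f}; ~<>p there: d:T, e:T, f:T. ✓
b: no successors, so []~<>p holds vacuously. ✓
c: successors {c, d, f}; ~<>p there: c:T, d:T, f:T. ✓
d: no successors, so []~<>p holds vacuously. ✓
e: successors {c, e, f}; ~<>p there: c:T, e:T, f:T. ✓
f: no successors, so []~<>p holds vacuously. ✓
g: successors {e}; ~<>p there: e:T. ✓

{a, b, c, d, e, f, g}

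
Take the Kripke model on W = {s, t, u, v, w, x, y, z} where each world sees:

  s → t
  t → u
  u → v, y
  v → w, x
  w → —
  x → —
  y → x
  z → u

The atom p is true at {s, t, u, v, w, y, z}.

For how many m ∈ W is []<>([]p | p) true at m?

6

s: successors {t}; <>([]p | p) there: t:T. ✓
t: successors {u}; <>([]p | p) there: u:T. ✓
u: successors {v, y}; <>([]p | p) there: v:T, y:T. ✓
v: successors {w, x}; <>([]p | p) there: w:F, x:F. ✗
w: no successors, so []<>([]p | p) holds vacuously. ✓
x: no successors, so []<>([]p | p) holds vacuously. ✓
y: successors {x}; <>([]p | p) there: x:F. ✗
z: successors {u}; <>([]p | p) there: u:T. ✓
Satisfying worlds: {s, t, u, w, x, z}.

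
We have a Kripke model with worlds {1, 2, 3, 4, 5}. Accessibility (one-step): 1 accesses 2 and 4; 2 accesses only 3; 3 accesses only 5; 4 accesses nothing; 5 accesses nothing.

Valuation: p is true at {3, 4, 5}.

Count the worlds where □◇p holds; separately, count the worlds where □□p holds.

For □◇p:
1: successors {2, 4}; ◇p there: 2:T, 4:F. ✗
2: successors {3}; ◇p there: 3:T. ✓
3: successors {5}; ◇p there: 5:F. ✗
4: no successors, so □◇p holds vacuously. ✓
5: no successors, so □◇p holds vacuously. ✓
— 3 worlds.
For □□p:
1: successors {2, 4}; □p there: 2:T, 4:T. ✓
2: successors {3}; □p there: 3:T. ✓
3: successors {5}; □p there: 5:T. ✓
4: no successors, so □□p holds vacuously. ✓
5: no successors, so □□p holds vacuously. ✓
— 5 worlds.

3 and 5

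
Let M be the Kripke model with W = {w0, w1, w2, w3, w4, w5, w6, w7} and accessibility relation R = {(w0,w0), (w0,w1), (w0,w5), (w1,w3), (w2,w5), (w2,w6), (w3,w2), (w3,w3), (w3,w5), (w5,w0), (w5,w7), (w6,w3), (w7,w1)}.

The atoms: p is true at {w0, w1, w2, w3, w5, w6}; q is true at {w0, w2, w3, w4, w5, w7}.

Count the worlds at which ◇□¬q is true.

1

w0: successors {w0, w1, w5}; □¬q there: w0:F, w1:F, w5:F. ✗
w1: successors {w3}; □¬q there: w3:F. ✗
w2: successors {w5, w6}; □¬q there: w5:F, w6:F. ✗
w3: successors {w2, w3, w5}; □¬q there: w2:F, w3:F, w5:F. ✗
w4: no successors, so ◇□¬q fails. ✗
w5: successors {w0, w7}; □¬q there: w0:F, w7:T. ✓
w6: successors {w3}; □¬q there: w3:F. ✗
w7: successors {w1}; □¬q there: w1:F. ✗
Satisfying worlds: {w5}.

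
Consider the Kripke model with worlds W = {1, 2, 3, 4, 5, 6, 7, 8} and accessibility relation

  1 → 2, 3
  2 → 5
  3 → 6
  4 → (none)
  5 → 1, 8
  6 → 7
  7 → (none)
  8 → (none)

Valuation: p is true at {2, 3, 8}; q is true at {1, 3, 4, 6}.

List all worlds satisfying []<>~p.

{1, 2, 3, 4, 7, 8}

1: successors {2, 3}; <>~p there: 2:T, 3:T. ✓
2: successors {5}; <>~p there: 5:T. ✓
3: successors {6}; <>~p there: 6:T. ✓
4: no successors, so []<>~p holds vacuously. ✓
5: successors {1, 8}; <>~p there: 1:F, 8:F. ✗
6: successors {7}; <>~p there: 7:F. ✗
7: no successors, so []<>~p holds vacuously. ✓
8: no successors, so []<>~p holds vacuously. ✓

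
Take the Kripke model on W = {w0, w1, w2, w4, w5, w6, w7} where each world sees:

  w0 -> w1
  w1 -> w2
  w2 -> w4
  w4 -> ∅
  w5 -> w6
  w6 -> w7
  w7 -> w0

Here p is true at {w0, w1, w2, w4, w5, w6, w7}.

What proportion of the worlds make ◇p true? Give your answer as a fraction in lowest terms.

w0: successors {w1}; p there: w1:T. ✓
w1: successors {w2}; p there: w2:T. ✓
w2: successors {w4}; p there: w4:T. ✓
w4: no successors, so ◇p fails. ✗
w5: successors {w6}; p there: w6:T. ✓
w6: successors {w7}; p there: w7:T. ✓
w7: successors {w0}; p there: w0:T. ✓
That's 6 of 7 worlds, so 6/7.

6/7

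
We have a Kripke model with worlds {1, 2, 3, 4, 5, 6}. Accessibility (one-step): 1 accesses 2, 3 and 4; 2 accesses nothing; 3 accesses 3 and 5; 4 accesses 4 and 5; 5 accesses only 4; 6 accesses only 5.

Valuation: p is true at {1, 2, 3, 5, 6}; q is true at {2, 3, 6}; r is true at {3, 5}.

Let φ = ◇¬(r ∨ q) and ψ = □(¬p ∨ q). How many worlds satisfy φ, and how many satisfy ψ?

3 and 3

For ◇¬(r ∨ q):
1: successors {2, 3, 4}; ¬(r ∨ q) there: 2:F, 3:F, 4:T. ✓
2: no successors, so ◇¬(r ∨ q) fails. ✗
3: successors {3, 5}; ¬(r ∨ q) there: 3:F, 5:F. ✗
4: successors {4, 5}; ¬(r ∨ q) there: 4:T, 5:F. ✓
5: successors {4}; ¬(r ∨ q) there: 4:T. ✓
6: successors {5}; ¬(r ∨ q) there: 5:F. ✗
— 3 worlds.
For □(¬p ∨ q):
1: successors {2, 3, 4}; ¬p ∨ q there: 2:T, 3:T, 4:T. ✓
2: no successors, so □(¬p ∨ q) holds vacuously. ✓
3: successors {3, 5}; ¬p ∨ q there: 3:T, 5:F. ✗
4: successors {4, 5}; ¬p ∨ q there: 4:T, 5:F. ✗
5: successors {4}; ¬p ∨ q there: 4:T. ✓
6: successors {5}; ¬p ∨ q there: 5:F. ✗
— 3 worlds.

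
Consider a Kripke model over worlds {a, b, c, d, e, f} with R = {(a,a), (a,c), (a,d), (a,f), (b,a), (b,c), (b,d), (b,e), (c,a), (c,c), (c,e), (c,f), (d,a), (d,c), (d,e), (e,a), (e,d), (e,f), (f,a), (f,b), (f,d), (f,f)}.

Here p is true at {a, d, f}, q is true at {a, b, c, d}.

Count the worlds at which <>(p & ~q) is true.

a: successors {a, c, d, f}; p & ~q there: a:F, c:F, d:F, f:T. ✓
b: successors {a, c, d, e}; p & ~q there: a:F, c:F, d:F, e:F. ✗
c: successors {a, c, e, f}; p & ~q there: a:F, c:F, e:F, f:T. ✓
d: successors {a, c, e}; p & ~q there: a:F, c:F, e:F. ✗
e: successors {a, d, f}; p & ~q there: a:F, d:F, f:T. ✓
f: successors {a, b, d, f}; p & ~q there: a:F, b:F, d:F, f:T. ✓
Satisfying worlds: {a, c, e, f}.

4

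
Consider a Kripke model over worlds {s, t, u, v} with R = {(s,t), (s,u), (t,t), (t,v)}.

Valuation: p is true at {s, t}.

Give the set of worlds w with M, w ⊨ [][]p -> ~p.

{s, t, u, v}

s: [][]p is F, ~p is F. ✓
t: [][]p is F, ~p is F. ✓
u: [][]p is T, ~p is T. ✓
v: [][]p is T, ~p is T. ✓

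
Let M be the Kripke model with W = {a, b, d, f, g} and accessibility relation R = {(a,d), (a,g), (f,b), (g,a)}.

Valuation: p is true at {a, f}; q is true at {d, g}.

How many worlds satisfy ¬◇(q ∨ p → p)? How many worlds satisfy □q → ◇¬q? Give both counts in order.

3 and 2

For ¬◇(q ∨ p → p):
a: ◇(q ∨ p → p) is F. ✓
b: ◇(q ∨ p → p) is F. ✓
d: ◇(q ∨ p → p) is F. ✓
f: ◇(q ∨ p → p) is T. ✗
g: ◇(q ∨ p → p) is T. ✗
— 3 worlds.
For □q → ◇¬q:
a: □q is T, ◇¬q is F. ✗
b: □q is T, ◇¬q is F. ✗
d: □q is T, ◇¬q is F. ✗
f: □q is F, ◇¬q is T. ✓
g: □q is F, ◇¬q is T. ✓
— 2 worlds.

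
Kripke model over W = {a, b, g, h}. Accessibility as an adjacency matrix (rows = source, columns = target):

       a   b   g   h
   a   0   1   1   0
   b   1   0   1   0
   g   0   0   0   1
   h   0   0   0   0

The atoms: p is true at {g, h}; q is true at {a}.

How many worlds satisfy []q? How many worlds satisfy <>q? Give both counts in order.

1 and 1

For []q:
a: successors {b, g}; q there: b:F, g:F. ✗
b: successors {a, g}; q there: a:T, g:F. ✗
g: successors {h}; q there: h:F. ✗
h: no successors, so []q holds vacuously. ✓
— 1 world.
For <>q:
a: successors {b, g}; q there: b:F, g:F. ✗
b: successors {a, g}; q there: a:T, g:F. ✓
g: successors {h}; q there: h:F. ✗
h: no successors, so <>q fails. ✗
— 1 world.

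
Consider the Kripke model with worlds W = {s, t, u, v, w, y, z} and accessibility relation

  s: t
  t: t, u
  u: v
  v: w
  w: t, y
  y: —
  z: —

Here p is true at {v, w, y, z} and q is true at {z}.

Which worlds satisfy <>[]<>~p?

s: successors {t}; []<>~p there: t:F. ✗
t: successors {t, u}; []<>~p there: t:F, u:F. ✗
u: successors {v}; []<>~p there: v:T. ✓
v: successors {w}; []<>~p there: w:F. ✗
w: successors {t, y}; []<>~p there: t:F, y:T. ✓
y: no successors, so <>[]<>~p fails. ✗
z: no successors, so <>[]<>~p fails. ✗

{u, w}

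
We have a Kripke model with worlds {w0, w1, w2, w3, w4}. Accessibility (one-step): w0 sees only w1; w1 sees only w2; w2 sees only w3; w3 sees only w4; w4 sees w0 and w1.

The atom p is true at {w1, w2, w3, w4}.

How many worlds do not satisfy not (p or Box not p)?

w0: p or Box not p is F. ✓
w1: p or Box not p is T. ✗
w2: p or Box not p is T. ✗
w3: p or Box not p is T. ✗
w4: p or Box not p is T. ✗
Satisfying worlds: {w0}.
So not (p or Box not p) fails at the other 4 worlds.

4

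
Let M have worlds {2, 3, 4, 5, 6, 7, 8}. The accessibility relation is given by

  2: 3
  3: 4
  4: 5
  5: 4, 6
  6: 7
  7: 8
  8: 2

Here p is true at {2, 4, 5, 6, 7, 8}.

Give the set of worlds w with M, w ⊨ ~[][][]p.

{7}

2: [][][]p is T. ✗
3: [][][]p is T. ✗
4: [][][]p is T. ✗
5: [][][]p is T. ✗
6: [][][]p is T. ✗
7: [][][]p is F. ✓
8: [][][]p is T. ✗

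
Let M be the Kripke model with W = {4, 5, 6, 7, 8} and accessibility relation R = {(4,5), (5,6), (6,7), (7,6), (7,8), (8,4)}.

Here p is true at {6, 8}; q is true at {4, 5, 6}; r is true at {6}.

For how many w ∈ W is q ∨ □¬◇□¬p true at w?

4

4: q is T, □¬◇□¬p is F. ✓
5: q is T, □¬◇□¬p is T. ✓
6: q is T, □¬◇□¬p is F. ✓
7: q is F, □¬◇□¬p is F. ✗
8: q is F, □¬◇□¬p is T. ✓
Satisfying worlds: {4, 5, 6, 8}.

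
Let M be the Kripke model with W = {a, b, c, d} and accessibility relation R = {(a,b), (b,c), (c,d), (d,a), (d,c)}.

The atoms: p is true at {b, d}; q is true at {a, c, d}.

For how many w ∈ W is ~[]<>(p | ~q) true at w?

a: []<>(p | ~q) is F. ✓
b: []<>(p | ~q) is T. ✗
c: []<>(p | ~q) is F. ✓
d: []<>(p | ~q) is T. ✗
Satisfying worlds: {a, c}.

2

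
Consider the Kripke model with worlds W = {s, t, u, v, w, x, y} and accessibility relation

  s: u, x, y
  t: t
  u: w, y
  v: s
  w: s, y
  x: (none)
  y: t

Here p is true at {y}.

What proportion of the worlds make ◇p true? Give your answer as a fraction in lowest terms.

3/7

s: successors {u, x, y}; p there: u:F, x:F, y:T. ✓
t: successors {t}; p there: t:F. ✗
u: successors {w, y}; p there: w:F, y:T. ✓
v: successors {s}; p there: s:F. ✗
w: successors {s, y}; p there: s:F, y:T. ✓
x: no successors, so ◇p fails. ✗
y: successors {t}; p there: t:F. ✗
That's 3 of 7 worlds, so 3/7.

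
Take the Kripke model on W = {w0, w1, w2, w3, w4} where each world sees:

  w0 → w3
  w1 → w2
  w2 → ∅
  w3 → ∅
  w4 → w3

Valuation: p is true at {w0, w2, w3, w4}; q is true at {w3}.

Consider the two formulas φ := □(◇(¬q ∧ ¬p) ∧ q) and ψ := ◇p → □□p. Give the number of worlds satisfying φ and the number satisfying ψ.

For □(◇(¬q ∧ ¬p) ∧ q):
w0: successors {w3}; ◇(¬q ∧ ¬p) ∧ q there: w3:F. ✗
w1: successors {w2}; ◇(¬q ∧ ¬p) ∧ q there: w2:F. ✗
w2: no successors, so □(◇(¬q ∧ ¬p) ∧ q) holds vacuously. ✓
w3: no successors, so □(◇(¬q ∧ ¬p) ∧ q) holds vacuously. ✓
w4: successors {w3}; ◇(¬q ∧ ¬p) ∧ q there: w3:F. ✗
— 2 worlds.
For ◇p → □□p:
w0: ◇p is T, □□p is T. ✓
w1: ◇p is T, □□p is T. ✓
w2: ◇p is F, □□p is T. ✓
w3: ◇p is F, □□p is T. ✓
w4: ◇p is T, □□p is T. ✓
— 5 worlds.

2 and 5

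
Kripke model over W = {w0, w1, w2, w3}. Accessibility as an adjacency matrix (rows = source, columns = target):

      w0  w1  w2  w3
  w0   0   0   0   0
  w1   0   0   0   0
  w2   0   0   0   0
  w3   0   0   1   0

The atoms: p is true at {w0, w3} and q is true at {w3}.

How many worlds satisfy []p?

w0: no successors, so []p holds vacuously. ✓
w1: no successors, so []p holds vacuously. ✓
w2: no successors, so []p holds vacuously. ✓
w3: successors {w2}; p there: w2:F. ✗
Satisfying worlds: {w0, w1, w2}.

3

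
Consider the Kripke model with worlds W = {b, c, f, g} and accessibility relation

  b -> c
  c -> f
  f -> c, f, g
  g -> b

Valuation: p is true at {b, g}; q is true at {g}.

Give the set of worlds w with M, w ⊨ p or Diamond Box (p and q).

b: p is T, Diamond Box (p and q) is F. ✓
c: p is F, Diamond Box (p and q) is F. ✗
f: p is F, Diamond Box (p and q) is F. ✗
g: p is T, Diamond Box (p and q) is F. ✓

{b, g}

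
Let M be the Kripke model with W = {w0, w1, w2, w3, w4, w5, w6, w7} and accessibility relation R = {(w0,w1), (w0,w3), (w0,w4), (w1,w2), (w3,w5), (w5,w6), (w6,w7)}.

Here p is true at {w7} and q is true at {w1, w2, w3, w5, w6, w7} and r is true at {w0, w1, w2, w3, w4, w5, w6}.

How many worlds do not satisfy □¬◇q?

w0: successors {w1, w3, w4}; ¬◇q there: w1:F, w3:F, w4:T. ✗
w1: successors {w2}; ¬◇q there: w2:T. ✓
w2: no successors, so □¬◇q holds vacuously. ✓
w3: successors {w5}; ¬◇q there: w5:F. ✗
w4: no successors, so □¬◇q holds vacuously. ✓
w5: successors {w6}; ¬◇q there: w6:F. ✗
w6: successors {w7}; ¬◇q there: w7:T. ✓
w7: no successors, so □¬◇q holds vacuously. ✓
Satisfying worlds: {w1, w2, w4, w6, w7}.
So □¬◇q fails at the other 3 worlds.

3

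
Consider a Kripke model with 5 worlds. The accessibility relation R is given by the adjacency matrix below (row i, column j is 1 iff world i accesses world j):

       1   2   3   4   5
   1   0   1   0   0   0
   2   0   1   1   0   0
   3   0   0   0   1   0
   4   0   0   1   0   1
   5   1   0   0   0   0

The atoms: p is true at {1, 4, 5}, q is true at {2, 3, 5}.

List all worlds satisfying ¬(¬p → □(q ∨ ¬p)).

{3}

1: ¬p → □(q ∨ ¬p) is T. ✗
2: ¬p → □(q ∨ ¬p) is T. ✗
3: ¬p → □(q ∨ ¬p) is F. ✓
4: ¬p → □(q ∨ ¬p) is T. ✗
5: ¬p → □(q ∨ ¬p) is T. ✗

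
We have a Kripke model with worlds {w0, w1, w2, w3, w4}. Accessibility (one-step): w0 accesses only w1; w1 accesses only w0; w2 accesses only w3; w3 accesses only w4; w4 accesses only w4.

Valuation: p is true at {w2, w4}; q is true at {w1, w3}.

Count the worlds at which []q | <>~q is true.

5

w0: []q is T, <>~q is F. ✓
w1: []q is F, <>~q is T. ✓
w2: []q is T, <>~q is F. ✓
w3: []q is F, <>~q is T. ✓
w4: []q is F, <>~q is T. ✓
Satisfying worlds: {w0, w1, w2, w3, w4}.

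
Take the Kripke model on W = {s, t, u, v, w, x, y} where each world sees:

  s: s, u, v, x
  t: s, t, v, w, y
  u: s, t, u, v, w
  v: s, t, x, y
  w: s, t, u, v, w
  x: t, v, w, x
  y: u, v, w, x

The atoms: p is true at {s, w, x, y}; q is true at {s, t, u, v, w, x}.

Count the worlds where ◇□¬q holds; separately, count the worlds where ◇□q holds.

0 and 7

For ◇□¬q:
s: successors {s, u, v, x}; □¬q there: s:F, u:F, v:F, x:F. ✗
t: successors {s, t, v, w, y}; □¬q there: s:F, t:F, v:F, w:F, y:F. ✗
u: successors {s, t, u, v, w}; □¬q there: s:F, t:F, u:F, v:F, w:F. ✗
v: successors {s, t, x, y}; □¬q there: s:F, t:F, x:F, y:F. ✗
w: successors {s, t, u, v, w}; □¬q there: s:F, t:F, u:F, v:F, w:F. ✗
x: successors {t, v, w, x}; □¬q there: t:F, v:F, w:F, x:F. ✗
y: successors {u, v, w, x}; □¬q there: u:F, v:F, w:F, x:F. ✗
— 0 worlds.
For ◇□q:
s: successors {s, u, v, x}; □q there: s:T, u:T, v:F, x:T. ✓
t: successors {s, t, v, w, y}; □q there: s:T, t:F, v:F, w:T, y:T. ✓
u: successors {s, t, u, v, w}; □q there: s:T, t:F, u:T, v:F, w:T. ✓
v: successors {s, t, x, y}; □q there: s:T, t:F, x:T, y:T. ✓
w: successors {s, t, u, v, w}; □q there: s:T, t:F, u:T, v:F, w:T. ✓
x: successors {t, v, w, x}; □q there: t:F, v:F, w:T, x:T. ✓
y: successors {u, v, w, x}; □q there: u:T, v:F, w:T, x:T. ✓
— 7 worlds.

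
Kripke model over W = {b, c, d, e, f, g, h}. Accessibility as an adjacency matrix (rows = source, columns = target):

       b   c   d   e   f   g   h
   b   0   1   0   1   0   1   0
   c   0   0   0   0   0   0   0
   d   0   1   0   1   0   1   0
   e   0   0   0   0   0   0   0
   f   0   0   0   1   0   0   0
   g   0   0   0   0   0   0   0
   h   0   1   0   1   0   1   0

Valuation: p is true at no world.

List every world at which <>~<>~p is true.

b: successors {c, e, g}; ~<>~p there: c:T, e:T, g:T. ✓
c: no successors, so <>~<>~p fails. ✗
d: successors {c, e, g}; ~<>~p there: c:T, e:T, g:T. ✓
e: no successors, so <>~<>~p fails. ✗
f: successors {e}; ~<>~p there: e:T. ✓
g: no successors, so <>~<>~p fails. ✗
h: successors {c, e, g}; ~<>~p there: c:T, e:T, g:T. ✓

{b, d, f, h}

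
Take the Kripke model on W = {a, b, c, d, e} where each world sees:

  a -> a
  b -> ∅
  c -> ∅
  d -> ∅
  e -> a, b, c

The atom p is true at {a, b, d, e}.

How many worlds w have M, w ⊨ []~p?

3

a: successors {a}; ~p there: a:F. ✗
b: no successors, so []~p holds vacuously. ✓
c: no successors, so []~p holds vacuously. ✓
d: no successors, so []~p holds vacuously. ✓
e: successors {a, b, c}; ~p there: a:F, b:F, c:T. ✗
Satisfying worlds: {b, c, d}.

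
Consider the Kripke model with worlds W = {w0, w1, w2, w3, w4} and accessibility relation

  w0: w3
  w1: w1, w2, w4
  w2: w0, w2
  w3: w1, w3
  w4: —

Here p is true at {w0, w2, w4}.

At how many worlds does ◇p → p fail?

w0: ◇p is F, p is T. ✓
w1: ◇p is T, p is F. ✗
w2: ◇p is T, p is T. ✓
w3: ◇p is F, p is F. ✓
w4: ◇p is F, p is T. ✓
Satisfying worlds: {w0, w2, w3, w4}.
So ◇p → p fails at the other 1 world.

1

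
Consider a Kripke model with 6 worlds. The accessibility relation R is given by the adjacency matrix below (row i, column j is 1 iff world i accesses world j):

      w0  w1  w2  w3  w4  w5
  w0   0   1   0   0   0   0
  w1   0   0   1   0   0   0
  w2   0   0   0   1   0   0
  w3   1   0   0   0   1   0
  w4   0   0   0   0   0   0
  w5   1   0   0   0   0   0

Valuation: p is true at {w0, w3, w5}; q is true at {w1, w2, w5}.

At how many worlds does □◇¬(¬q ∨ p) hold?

3

w0: successors {w1}; ◇¬(¬q ∨ p) there: w1:T. ✓
w1: successors {w2}; ◇¬(¬q ∨ p) there: w2:F. ✗
w2: successors {w3}; ◇¬(¬q ∨ p) there: w3:F. ✗
w3: successors {w0, w4}; ◇¬(¬q ∨ p) there: w0:T, w4:F. ✗
w4: no successors, so □◇¬(¬q ∨ p) holds vacuously. ✓
w5: successors {w0}; ◇¬(¬q ∨ p) there: w0:T. ✓
Satisfying worlds: {w0, w4, w5}.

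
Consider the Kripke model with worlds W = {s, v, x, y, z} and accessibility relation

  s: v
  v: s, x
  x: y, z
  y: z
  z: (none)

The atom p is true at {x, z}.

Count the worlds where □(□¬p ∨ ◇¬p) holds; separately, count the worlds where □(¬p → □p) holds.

4 and 3

For □(□¬p ∨ ◇¬p):
s: successors {v}; □¬p ∨ ◇¬p there: v:T. ✓
v: successors {s, x}; □¬p ∨ ◇¬p there: s:T, x:T. ✓
x: successors {y, z}; □¬p ∨ ◇¬p there: y:F, z:T. ✗
y: successors {z}; □¬p ∨ ◇¬p there: z:T. ✓
z: no successors, so □(□¬p ∨ ◇¬p) holds vacuously. ✓
— 4 worlds.
For □(¬p → □p):
s: successors {v}; ¬p → □p there: v:F. ✗
v: successors {s, x}; ¬p → □p there: s:F, x:T. ✗
x: successors {y, z}; ¬p → □p there: y:T, z:T. ✓
y: successors {z}; ¬p → □p there: z:T. ✓
z: no successors, so □(¬p → □p) holds vacuously. ✓
— 3 worlds.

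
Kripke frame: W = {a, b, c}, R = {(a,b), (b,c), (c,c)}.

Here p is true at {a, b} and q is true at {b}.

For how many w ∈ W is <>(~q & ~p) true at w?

a: successors {b}; ~q & ~p there: b:F. ✗
b: successors {c}; ~q & ~p there: c:T. ✓
c: successors {c}; ~q & ~p there: c:T. ✓
Satisfying worlds: {b, c}.

2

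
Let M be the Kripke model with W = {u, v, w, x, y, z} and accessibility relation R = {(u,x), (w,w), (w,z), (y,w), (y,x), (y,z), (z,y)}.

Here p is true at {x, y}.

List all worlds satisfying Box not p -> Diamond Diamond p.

u: Box not p is F, Diamond Diamond p is F. ✓
v: Box not p is T, Diamond Diamond p is F. ✗
w: Box not p is T, Diamond Diamond p is T. ✓
x: Box not p is T, Diamond Diamond p is F. ✗
y: Box not p is F, Diamond Diamond p is T. ✓
z: Box not p is F, Diamond Diamond p is T. ✓

{u, w, y, z}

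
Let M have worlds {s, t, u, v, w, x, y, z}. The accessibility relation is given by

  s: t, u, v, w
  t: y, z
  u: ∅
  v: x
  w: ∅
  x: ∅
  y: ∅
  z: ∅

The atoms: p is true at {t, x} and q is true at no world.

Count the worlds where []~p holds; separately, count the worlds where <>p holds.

For []~p:
s: successors {t, u, v, w}; ~p there: t:F, u:T, v:T, w:T. ✗
t: successors {y, z}; ~p there: y:T, z:T. ✓
u: no successors, so []~p holds vacuously. ✓
v: successors {x}; ~p there: x:F. ✗
w: no successors, so []~p holds vacuously. ✓
x: no successors, so []~p holds vacuously. ✓
y: no successors, so []~p holds vacuously. ✓
z: no successors, so []~p holds vacuously. ✓
— 6 worlds.
For <>p:
s: successors {t, u, v, w}; p there: t:T, u:F, v:F, w:F. ✓
t: successors {y, z}; p there: y:F, z:F. ✗
u: no successors, so <>p fails. ✗
v: successors {x}; p there: x:T. ✓
w: no successors, so <>p fails. ✗
x: no successors, so <>p fails. ✗
y: no successors, so <>p fails. ✗
z: no successors, so <>p fails. ✗
— 2 worlds.

6 and 2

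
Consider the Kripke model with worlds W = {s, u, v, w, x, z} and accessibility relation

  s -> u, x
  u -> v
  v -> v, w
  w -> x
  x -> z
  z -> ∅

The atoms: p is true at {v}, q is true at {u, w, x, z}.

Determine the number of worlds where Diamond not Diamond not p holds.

2

s: successors {u, x}; not Diamond not p there: u:T, x:F. ✓
u: successors {v}; not Diamond not p there: v:F. ✗
v: successors {v, w}; not Diamond not p there: v:F, w:F. ✗
w: successors {x}; not Diamond not p there: x:F. ✗
x: successors {z}; not Diamond not p there: z:T. ✓
z: no successors, so Diamond not Diamond not p fails. ✗
Satisfying worlds: {s, x}.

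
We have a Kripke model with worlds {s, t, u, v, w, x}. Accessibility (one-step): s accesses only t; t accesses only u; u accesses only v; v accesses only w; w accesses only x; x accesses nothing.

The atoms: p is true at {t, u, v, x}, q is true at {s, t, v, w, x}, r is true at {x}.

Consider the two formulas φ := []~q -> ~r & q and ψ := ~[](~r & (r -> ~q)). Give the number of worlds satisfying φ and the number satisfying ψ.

For []~q -> ~r & q:
s: []~q is F, ~r & q is T. ✓
t: []~q is T, ~r & q is T. ✓
u: []~q is F, ~r & q is F. ✓
v: []~q is F, ~r & q is T. ✓
w: []~q is F, ~r & q is T. ✓
x: []~q is T, ~r & q is F. ✗
— 5 worlds.
For ~[](~r & (r -> ~q)):
s: [](~r & (r -> ~q)) is T. ✗
t: [](~r & (r -> ~q)) is T. ✗
u: [](~r & (r -> ~q)) is T. ✗
v: [](~r & (r -> ~q)) is T. ✗
w: [](~r & (r -> ~q)) is F. ✓
x: [](~r & (r -> ~q)) is T. ✗
— 1 world.

5 and 1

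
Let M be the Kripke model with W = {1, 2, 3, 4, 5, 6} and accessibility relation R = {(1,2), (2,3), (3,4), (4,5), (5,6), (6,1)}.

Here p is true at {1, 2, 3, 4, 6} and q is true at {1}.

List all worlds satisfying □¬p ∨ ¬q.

{2, 3, 4, 5, 6}

1: □¬p is F, ¬q is F. ✗
2: □¬p is F, ¬q is T. ✓
3: □¬p is F, ¬q is T. ✓
4: □¬p is T, ¬q is T. ✓
5: □¬p is F, ¬q is T. ✓
6: □¬p is F, ¬q is T. ✓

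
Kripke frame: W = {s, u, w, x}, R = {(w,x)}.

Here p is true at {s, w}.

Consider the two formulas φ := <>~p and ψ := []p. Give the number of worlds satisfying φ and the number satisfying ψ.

1 and 3

For <>~p:
s: no successors, so <>~p fails. ✗
u: no successors, so <>~p fails. ✗
w: successors {x}; ~p there: x:T. ✓
x: no successors, so <>~p fails. ✗
— 1 world.
For []p:
s: no successors, so []p holds vacuously. ✓
u: no successors, so []p holds vacuously. ✓
w: successors {x}; p there: x:F. ✗
x: no successors, so []p holds vacuously. ✓
— 3 worlds.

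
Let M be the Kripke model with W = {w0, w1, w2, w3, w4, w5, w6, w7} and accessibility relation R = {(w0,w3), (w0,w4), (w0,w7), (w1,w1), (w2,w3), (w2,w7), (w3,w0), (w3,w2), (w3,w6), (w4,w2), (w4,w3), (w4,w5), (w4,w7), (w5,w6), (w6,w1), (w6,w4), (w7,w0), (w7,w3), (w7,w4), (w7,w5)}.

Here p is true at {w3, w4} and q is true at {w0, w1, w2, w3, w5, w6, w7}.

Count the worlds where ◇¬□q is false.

2

w0: successors {w3, w4, w7}; ¬□q there: w3:F, w4:F, w7:T. ✓
w1: successors {w1}; ¬□q there: w1:F. ✗
w2: successors {w3, w7}; ¬□q there: w3:F, w7:T. ✓
w3: successors {w0, w2, w6}; ¬□q there: w0:T, w2:F, w6:T. ✓
w4: successors {w2, w3, w5, w7}; ¬□q there: w2:F, w3:F, w5:F, w7:T. ✓
w5: successors {w6}; ¬□q there: w6:T. ✓
w6: successors {w1, w4}; ¬□q there: w1:F, w4:F. ✗
w7: successors {w0, w3, w4, w5}; ¬□q there: w0:T, w3:F, w4:F, w5:F. ✓
Satisfying worlds: {w0, w2, w3, w4, w5, w7}.
So ◇¬□q fails at the other 2 worlds.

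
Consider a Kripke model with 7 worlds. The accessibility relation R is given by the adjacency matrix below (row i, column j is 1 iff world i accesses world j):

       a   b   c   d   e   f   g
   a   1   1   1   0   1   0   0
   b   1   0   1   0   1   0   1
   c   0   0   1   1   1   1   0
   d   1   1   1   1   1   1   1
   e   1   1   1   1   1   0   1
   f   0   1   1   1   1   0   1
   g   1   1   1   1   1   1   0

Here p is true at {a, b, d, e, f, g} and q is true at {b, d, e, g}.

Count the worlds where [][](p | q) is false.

7

a: successors {a, b, c, e}; [](p | q) there: a:F, b:F, c:F, e:F. ✗
b: successors {a, c, e, g}; [](p | q) there: a:F, c:F, e:F, g:F. ✗
c: successors {c, d, e, f}; [](p | q) there: c:F, d:F, e:F, f:F. ✗
d: successors {a, b, c, d, e, f, g}; [](p | q) there: a:F, b:F, c:F, d:F, e:F, f:F, g:F. ✗
e: successors {a, b, c, d, e, g}; [](p | q) there: a:F, b:F, c:F, d:F, e:F, g:F. ✗
f: successors {b, c, d, e, g}; [](p | q) there: b:F, c:F, d:F, e:F, g:F. ✗
g: successors {a, b, c, d, e, f}; [](p | q) there: a:F, b:F, c:F, d:F, e:F, f:F. ✗
Satisfying worlds: ∅.
So [][](p | q) fails at the other 7 worlds.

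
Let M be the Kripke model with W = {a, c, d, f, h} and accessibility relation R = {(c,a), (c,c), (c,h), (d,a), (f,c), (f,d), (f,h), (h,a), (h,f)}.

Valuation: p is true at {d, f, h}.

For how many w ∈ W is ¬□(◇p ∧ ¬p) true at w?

a: □(◇p ∧ ¬p) is T. ✗
c: □(◇p ∧ ¬p) is F. ✓
d: □(◇p ∧ ¬p) is F. ✓
f: □(◇p ∧ ¬p) is F. ✓
h: □(◇p ∧ ¬p) is F. ✓
Satisfying worlds: {c, d, f, h}.

4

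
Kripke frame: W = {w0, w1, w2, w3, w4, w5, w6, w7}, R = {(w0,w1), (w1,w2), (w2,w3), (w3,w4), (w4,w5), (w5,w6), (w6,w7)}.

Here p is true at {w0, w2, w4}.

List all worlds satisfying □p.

w0: successors {w1}; p there: w1:F. ✗
w1: successors {w2}; p there: w2:T. ✓
w2: successors {w3}; p there: w3:F. ✗
w3: successors {w4}; p there: w4:T. ✓
w4: successors {w5}; p there: w5:F. ✗
w5: successors {w6}; p there: w6:F. ✗
w6: successors {w7}; p there: w7:F. ✗
w7: no successors, so □p holds vacuously. ✓

{w1, w3, w7}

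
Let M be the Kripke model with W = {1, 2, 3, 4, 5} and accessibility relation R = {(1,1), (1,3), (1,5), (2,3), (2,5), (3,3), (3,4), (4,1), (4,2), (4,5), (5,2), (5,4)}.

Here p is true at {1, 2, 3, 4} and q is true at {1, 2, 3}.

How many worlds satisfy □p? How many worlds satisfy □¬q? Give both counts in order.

2 and 0

For □p:
1: successors {1, 3, 5}; p there: 1:T, 3:T, 5:F. ✗
2: successors {3, 5}; p there: 3:T, 5:F. ✗
3: successors {3, 4}; p there: 3:T, 4:T. ✓
4: successors {1, 2, 5}; p there: 1:T, 2:T, 5:F. ✗
5: successors {2, 4}; p there: 2:T, 4:T. ✓
— 2 worlds.
For □¬q:
1: successors {1, 3, 5}; ¬q there: 1:F, 3:F, 5:T. ✗
2: successors {3, 5}; ¬q there: 3:F, 5:T. ✗
3: successors {3, 4}; ¬q there: 3:F, 4:T. ✗
4: successors {1, 2, 5}; ¬q there: 1:F, 2:F, 5:T. ✗
5: successors {2, 4}; ¬q there: 2:F, 4:T. ✗
— 0 worlds.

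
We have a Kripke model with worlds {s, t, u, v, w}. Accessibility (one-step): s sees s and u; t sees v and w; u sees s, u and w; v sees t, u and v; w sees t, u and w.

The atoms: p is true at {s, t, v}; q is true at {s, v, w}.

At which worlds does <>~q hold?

{s, u, v, w}

s: successors {s, u}; ~q there: s:F, u:T. ✓
t: successors {v, w}; ~q there: v:F, w:F. ✗
u: successors {s, u, w}; ~q there: s:F, u:T, w:F. ✓
v: successors {t, u, v}; ~q there: t:T, u:T, v:F. ✓
w: successors {t, u, w}; ~q there: t:T, u:T, w:F. ✓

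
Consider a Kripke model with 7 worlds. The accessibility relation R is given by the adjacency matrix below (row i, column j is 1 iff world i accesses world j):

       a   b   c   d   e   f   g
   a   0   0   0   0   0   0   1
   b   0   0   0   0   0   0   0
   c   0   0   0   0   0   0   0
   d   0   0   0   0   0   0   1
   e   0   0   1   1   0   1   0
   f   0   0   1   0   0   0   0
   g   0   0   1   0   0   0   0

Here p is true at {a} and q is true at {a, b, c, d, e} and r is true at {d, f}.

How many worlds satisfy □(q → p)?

a: successors {g}; q → p there: g:T. ✓
b: no successors, so □(q → p) holds vacuously. ✓
c: no successors, so □(q → p) holds vacuously. ✓
d: successors {g}; q → p there: g:T. ✓
e: successors {c, d, f}; q → p there: c:F, d:F, f:T. ✗
f: successors {c}; q → p there: c:F. ✗
g: successors {c}; q → p there: c:F. ✗
Satisfying worlds: {a, b, c, d}.

4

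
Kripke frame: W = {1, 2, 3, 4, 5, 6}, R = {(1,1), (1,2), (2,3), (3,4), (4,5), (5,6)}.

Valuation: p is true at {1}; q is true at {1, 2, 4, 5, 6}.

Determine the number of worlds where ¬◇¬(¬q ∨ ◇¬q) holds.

1: ◇¬(¬q ∨ ◇¬q) is T. ✗
2: ◇¬(¬q ∨ ◇¬q) is F. ✓
3: ◇¬(¬q ∨ ◇¬q) is T. ✗
4: ◇¬(¬q ∨ ◇¬q) is T. ✗
5: ◇¬(¬q ∨ ◇¬q) is T. ✗
6: ◇¬(¬q ∨ ◇¬q) is F. ✓
Satisfying worlds: {2, 6}.

2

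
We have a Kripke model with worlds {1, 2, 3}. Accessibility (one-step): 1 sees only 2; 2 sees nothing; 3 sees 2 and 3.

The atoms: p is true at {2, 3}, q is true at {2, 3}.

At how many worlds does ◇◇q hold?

1: successors {2}; ◇q there: 2:F. ✗
2: no successors, so ◇◇q fails. ✗
3: successors {2, 3}; ◇q there: 2:F, 3:T. ✓
Satisfying worlds: {3}.

1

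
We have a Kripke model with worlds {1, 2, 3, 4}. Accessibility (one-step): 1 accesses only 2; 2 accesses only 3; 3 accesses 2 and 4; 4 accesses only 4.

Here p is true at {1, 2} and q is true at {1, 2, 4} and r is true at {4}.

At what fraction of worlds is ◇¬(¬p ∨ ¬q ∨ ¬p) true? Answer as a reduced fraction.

1: successors {2}; ¬(¬p ∨ ¬q ∨ ¬p) there: 2:T. ✓
2: successors {3}; ¬(¬p ∨ ¬q ∨ ¬p) there: 3:F. ✗
3: successors {2, 4}; ¬(¬p ∨ ¬q ∨ ¬p) there: 2:T, 4:F. ✓
4: successors {4}; ¬(¬p ∨ ¬q ∨ ¬p) there: 4:F. ✗
That's 2 of 4 worlds, so 2/4 = 1/2.

1/2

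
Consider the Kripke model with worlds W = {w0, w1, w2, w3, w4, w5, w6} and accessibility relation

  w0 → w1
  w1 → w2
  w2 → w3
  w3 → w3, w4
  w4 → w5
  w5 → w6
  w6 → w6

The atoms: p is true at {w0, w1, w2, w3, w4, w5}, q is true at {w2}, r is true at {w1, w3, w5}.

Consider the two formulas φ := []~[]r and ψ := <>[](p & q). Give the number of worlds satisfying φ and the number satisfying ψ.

5 and 1

For []~[]r:
w0: successors {w1}; ~[]r there: w1:T. ✓
w1: successors {w2}; ~[]r there: w2:F. ✗
w2: successors {w3}; ~[]r there: w3:T. ✓
w3: successors {w3, w4}; ~[]r there: w3:T, w4:F. ✗
w4: successors {w5}; ~[]r there: w5:T. ✓
w5: successors {w6}; ~[]r there: w6:T. ✓
w6: successors {w6}; ~[]r there: w6:T. ✓
— 5 worlds.
For <>[](p & q):
w0: successors {w1}; [](p & q) there: w1:T. ✓
w1: successors {w2}; [](p & q) there: w2:F. ✗
w2: successors {w3}; [](p & q) there: w3:F. ✗
w3: successors {w3, w4}; [](p & q) there: w3:F, w4:F. ✗
w4: successors {w5}; [](p & q) there: w5:F. ✗
w5: successors {w6}; [](p & q) there: w6:F. ✗
w6: successors {w6}; [](p & q) there: w6:F. ✗
— 1 world.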